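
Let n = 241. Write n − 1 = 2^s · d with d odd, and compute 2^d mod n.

233

241 − 1 = 240 = 2^4 · 15, so d = 15.
2^1 ≡ 2 (mod 241)
2^2 ≡ 2^2 = 4 ≡ 4 (mod 241)
2^4 ≡ 4^2 = 16 ≡ 16 (mod 241)
2^8 ≡ 16^2 = 256 ≡ 15 (mod 241)
15 = 8 + 4 + 2 + 1 in binary powers of 2.
So 2^15 ≡ 15 · 16 · 4 · 2 ≡ 233 (mod 241).
Squaring chain: 233 → 64 → 240 → 1; reaches −1, so base 2 does not prove 241 composite.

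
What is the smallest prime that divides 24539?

24539 is odd.
Digit sum 23, not divisible by 3.
Ends in 9: not divisible by 5.
7: 24539 = 7·3505 + 4
11: 24539 = 11·2230 + 9
13: 24539 = 13·1887 + 8
17: 24539 = 17·1443 + 8
19: 24539 = 19·1291 + 10
23: 24539 = 23·1066 + 21
29: 24539 = 29·846 + 5
31: 24539 = 31·791 + 18
37: 24539 = 37·663 + 8
41: 24539 = 41·598 + 21
43: 24539 = 43·570 + 29
47: 24539 = 47·522 + 5
53: 24539 = 53·463

53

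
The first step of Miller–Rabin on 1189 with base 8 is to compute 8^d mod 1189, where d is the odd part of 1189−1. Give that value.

1189 − 1 = 1188 = 2^2 · 297, so d = 297.
8^1 ≡ 8 (mod 1189)
8^2 ≡ 8^2 = 64 ≡ 64 (mod 1189)
8^4 ≡ 64^2 = 4096 ≡ 529 (mod 1189)
8^8 ≡ 529^2 = 279841 ≡ 426 (mod 1189)
8^16 ≡ 426^2 = 181476 ≡ 748 (mod 1189)
8^32 ≡ 748^2 = 559504 ≡ 674 (mod 1189)
8^64 ≡ 674^2 = 454276 ≡ 78 (mod 1189)
8^128 ≡ 78^2 = 6084 ≡ 139 (mod 1189)
8^256 ≡ 139^2 = 19321 ≡ 297 (mod 1189)
297 = 256 + 32 + 8 + 1 in binary powers of 2.
So 8^297 ≡ 297 · 674 · 426 · 8 ≡ 39 (mod 1189).
Squaring chain: 39 → 332; never reaches −1, so base 8 is a Miller–Rabin witness that 1189 is composite.

39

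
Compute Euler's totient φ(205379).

201898

Factor: 205379 = 59^3.
φ(205379) = 59^2·(59−1) = 201898.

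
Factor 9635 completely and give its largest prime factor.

9635 = 5 · 1927
1927 = 41 · 47
47 is prime.
So 9635 = 5 · 41 · 47; the largest prime factor is 47.

47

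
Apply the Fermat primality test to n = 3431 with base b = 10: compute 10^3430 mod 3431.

1068

10^1 ≡ 10 (mod 3431)
10^2 ≡ 10^2 = 100 ≡ 100 (mod 3431)
10^4 ≡ 100^2 = 10000 ≡ 3138 (mod 3431)
10^8 ≡ 3138^2 = 9847044 ≡ 74 (mod 3431)
10^16 ≡ 74^2 = 5476 ≡ 2045 (mod 3431)
10^32 ≡ 2045^2 = 4182025 ≡ 3067 (mod 3431)
10^64 ≡ 3067^2 = 9406489 ≡ 2118 (mod 3431)
10^128 ≡ 2118^2 = 4485924 ≡ 1607 (mod 3431)
10^256 ≡ 1607^2 = 2582449 ≡ 2337 (mod 3431)
10^512 ≡ 2337^2 = 5461569 ≡ 2848 (mod 3431)
10^1024 ≡ 2848^2 = 8111104 ≡ 220 (mod 3431)
10^2048 ≡ 220^2 = 48400 ≡ 366 (mod 3431)
3430 = 2048 + 1024 + 256 + 64 + 32 + 4 + 2 in binary powers of 2.
So 10^3430 ≡ 366 · 220 · 2337 · 2118 · 3067 · 3138 · 100 ≡ 1068 (mod 3431).
Since 1068 ≠ 1, base 10 is a Fermat witness: 3431 is composite.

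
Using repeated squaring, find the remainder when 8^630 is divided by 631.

8^1 ≡ 8 (mod 631)
8^2 ≡ 8^2 = 64 ≡ 64 (mod 631)
8^4 ≡ 64^2 = 4096 ≡ 310 (mod 631)
8^8 ≡ 310^2 = 96100 ≡ 188 (mod 631)
8^16 ≡ 188^2 = 35344 ≡ 8 (mod 631)
8^32 ≡ 8^2 = 64 ≡ 64 (mod 631)
8^64 ≡ 64^2 = 4096 ≡ 310 (mod 631)
8^128 ≡ 310^2 = 96100 ≡ 188 (mod 631)
8^256 ≡ 188^2 = 35344 ≡ 8 (mod 631)
8^512 ≡ 8^2 = 64 ≡ 64 (mod 631)
630 = 512 + 64 + 32 + 16 + 4 + 2 in binary powers of 2.
So 8^630 ≡ 64 · 310 · 64 · 8 · 310 · 64 ≡ 1 (mod 631).
Since the result is 1, base 8 gives no evidence that 631 is composite.

1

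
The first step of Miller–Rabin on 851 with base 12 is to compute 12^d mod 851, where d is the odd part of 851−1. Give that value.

851 − 1 = 850 = 2^1 · 425, so d = 425.
12^1 ≡ 12 (mod 851)
12^2 ≡ 12^2 = 144 ≡ 144 (mod 851)
12^4 ≡ 144^2 = 20736 ≡ 312 (mod 851)
12^8 ≡ 312^2 = 97344 ≡ 330 (mod 851)
12^16 ≡ 330^2 = 108900 ≡ 823 (mod 851)
12^32 ≡ 823^2 = 677329 ≡ 784 (mod 851)
12^64 ≡ 784^2 = 614656 ≡ 234 (mod 851)
12^128 ≡ 234^2 = 54756 ≡ 292 (mod 851)
12^256 ≡ 292^2 = 85264 ≡ 164 (mod 851)
425 = 256 + 128 + 32 + 8 + 1 in binary powers of 2.
So 12^425 ≡ 164 · 292 · 784 · 330 · 12 ≡ 292 (mod 851).
Squaring chain: 292; never reaches −1, so base 12 is a Miller–Rabin witness that 851 is composite.

292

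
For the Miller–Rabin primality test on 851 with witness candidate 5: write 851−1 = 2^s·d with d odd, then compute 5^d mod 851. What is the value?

109

851 − 1 = 850 = 2^1 · 425, so d = 425.
5^1 ≡ 5 (mod 851)
5^2 ≡ 5^2 = 25 ≡ 25 (mod 851)
5^4 ≡ 25^2 = 625 ≡ 625 (mod 851)
5^8 ≡ 625^2 = 390625 ≡ 16 (mod 851)
5^16 ≡ 16^2 = 256 ≡ 256 (mod 851)
5^32 ≡ 256^2 = 65536 ≡ 9 (mod 851)
5^64 ≡ 9^2 = 81 ≡ 81 (mod 851)
5^128 ≡ 81^2 = 6561 ≡ 604 (mod 851)
5^256 ≡ 604^2 = 364816 ≡ 588 (mod 851)
425 = 256 + 128 + 32 + 8 + 1 in binary powers of 2.
So 5^425 ≡ 588 · 604 · 9 · 16 · 5 ≡ 109 (mod 851).
Squaring chain: 109; never reaches −1, so base 5 is a Miller–Rabin witness that 851 is composite.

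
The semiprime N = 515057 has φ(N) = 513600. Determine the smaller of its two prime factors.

601

φ(n) = (p−1)(q−1) = n − (p+q) + 1, so p + q = 515057 − 513600 + 1 = 1458.
p and q are the roots of t² − 1458t + 515057 = 0.
Discriminant: 1458² − 4·515057 = 2125764 − 2060228 = 65536; √65536 = 256.
q = (1458 − 256)/2 = 601, p = (1458 + 256)/2 = 857.
Check: 601 · 857 = 515057.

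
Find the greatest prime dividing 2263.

73

2263 = 31 · 73
73 is prime.
So 2263 = 31 · 73; the largest prime factor is 73.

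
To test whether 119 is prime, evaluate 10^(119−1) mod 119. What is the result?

60

10^1 ≡ 10 (mod 119)
10^2 ≡ 10^2 = 100 ≡ 100 (mod 119)
10^4 ≡ 100^2 = 10000 ≡ 4 (mod 119)
10^8 ≡ 4^2 = 16 ≡ 16 (mod 119)
10^16 ≡ 16^2 = 256 ≡ 18 (mod 119)
10^32 ≡ 18^2 = 324 ≡ 86 (mod 119)
10^64 ≡ 86^2 = 7396 ≡ 18 (mod 119)
118 = 64 + 32 + 16 + 4 + 2 in binary powers of 2.
So 10^118 ≡ 18 · 86 · 18 · 4 · 100 ≡ 60 (mod 119).
Since 60 ≠ 1, base 10 is a Fermat witness: 119 is composite.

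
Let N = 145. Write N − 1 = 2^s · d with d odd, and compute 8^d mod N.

145 − 1 = 144 = 2^4 · 9, so d = 9.
8^1 ≡ 8 (mod 145)
8^2 ≡ 8^2 = 64 ≡ 64 (mod 145)
8^4 ≡ 64^2 = 4096 ≡ 36 (mod 145)
8^8 ≡ 36^2 = 1296 ≡ 136 (mod 145)
9 = 8 + 1 in binary powers of 2.
So 8^9 ≡ 136 · 8 ≡ 73 (mod 145).
Squaring chain: 73 → 109 → 136 → 81; never reaches −1, so base 8 is a Miller–Rabin witness that 145 is composite.

73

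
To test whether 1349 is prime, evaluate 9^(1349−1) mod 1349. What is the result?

1068

9^1 ≡ 9 (mod 1349)
9^2 ≡ 9^2 = 81 ≡ 81 (mod 1349)
9^4 ≡ 81^2 = 6561 ≡ 1165 (mod 1349)
9^8 ≡ 1165^2 = 1357225 ≡ 131 (mod 1349)
9^16 ≡ 131^2 = 17161 ≡ 973 (mod 1349)
9^32 ≡ 973^2 = 946729 ≡ 1080 (mod 1349)
9^64 ≡ 1080^2 = 1166400 ≡ 864 (mod 1349)
9^128 ≡ 864^2 = 746496 ≡ 499 (mod 1349)
9^256 ≡ 499^2 = 249001 ≡ 785 (mod 1349)
9^512 ≡ 785^2 = 616225 ≡ 1081 (mod 1349)
9^1024 ≡ 1081^2 = 1168561 ≡ 327 (mod 1349)
1348 = 1024 + 256 + 64 + 4 in binary powers of 2.
So 9^1348 ≡ 327 · 785 · 864 · 1165 ≡ 1068 (mod 1349).
Since 1068 ≠ 1, base 9 is a Fermat witness: 1349 is composite.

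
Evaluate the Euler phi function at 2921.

2772

Factor: 2921 = 23 · 127.
φ(2921) = (23−1) · (127−1) = 22 · 126 = 2772.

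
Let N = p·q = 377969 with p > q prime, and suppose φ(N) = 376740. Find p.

φ(n) = (p−1)(q−1) = n − (p+q) + 1, so p + q = 377969 − 376740 + 1 = 1230.
p and q are the roots of t² − 1230t + 377969 = 0.
Discriminant: 1230² − 4·377969 = 1512900 − 1511876 = 1024; √1024 = 32.
q = (1230 − 32)/2 = 599, p = (1230 + 32)/2 = 631.
Check: 599 · 631 = 377969.

631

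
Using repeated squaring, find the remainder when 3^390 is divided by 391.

3^1 ≡ 3 (mod 391)
3^2 ≡ 3^2 = 9 ≡ 9 (mod 391)
3^4 ≡ 9^2 = 81 ≡ 81 (mod 391)
3^8 ≡ 81^2 = 6561 ≡ 305 (mod 391)
3^16 ≡ 305^2 = 93025 ≡ 358 (mod 391)
3^32 ≡ 358^2 = 128164 ≡ 307 (mod 391)
3^64 ≡ 307^2 = 94249 ≡ 18 (mod 391)
3^128 ≡ 18^2 = 324 ≡ 324 (mod 391)
3^256 ≡ 324^2 = 104976 ≡ 188 (mod 391)
390 = 256 + 128 + 4 + 2 in binary powers of 2.
So 3^390 ≡ 188 · 324 · 81 · 9 ≡ 151 (mod 391).
Since 151 ≠ 1, base 3 is a Fermat witness: 391 is composite.

151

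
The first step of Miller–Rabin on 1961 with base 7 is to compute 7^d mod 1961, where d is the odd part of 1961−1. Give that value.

1418

1961 − 1 = 1960 = 2^3 · 245, so d = 245.
7^1 ≡ 7 (mod 1961)
7^2 ≡ 7^2 = 49 ≡ 49 (mod 1961)
7^4 ≡ 49^2 = 2401 ≡ 440 (mod 1961)
7^8 ≡ 440^2 = 193600 ≡ 1422 (mod 1961)
7^16 ≡ 1422^2 = 2022084 ≡ 293 (mod 1961)
7^32 ≡ 293^2 = 85849 ≡ 1526 (mod 1961)
7^64 ≡ 1526^2 = 2328676 ≡ 969 (mod 1961)
7^128 ≡ 969^2 = 938961 ≡ 1603 (mod 1961)
245 = 128 + 64 + 32 + 16 + 4 + 1 in binary powers of 2.
So 7^245 ≡ 1603 · 969 · 1526 · 293 · 440 · 7 ≡ 1418 (mod 1961).
Squaring chain: 1418 → 699 → 312; never reaches −1, so base 7 is a Miller–Rabin witness that 1961 is composite.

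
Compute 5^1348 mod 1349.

54

5^1 ≡ 5 (mod 1349)
5^2 ≡ 5^2 = 25 ≡ 25 (mod 1349)
5^4 ≡ 25^2 = 625 ≡ 625 (mod 1349)
5^8 ≡ 625^2 = 390625 ≡ 764 (mod 1349)
5^16 ≡ 764^2 = 583696 ≡ 928 (mod 1349)
5^32 ≡ 928^2 = 861184 ≡ 522 (mod 1349)
5^64 ≡ 522^2 = 272484 ≡ 1335 (mod 1349)
5^128 ≡ 1335^2 = 1782225 ≡ 196 (mod 1349)
5^256 ≡ 196^2 = 38416 ≡ 644 (mod 1349)
5^512 ≡ 644^2 = 414736 ≡ 593 (mod 1349)
5^1024 ≡ 593^2 = 351649 ≡ 909 (mod 1349)
1348 = 1024 + 256 + 64 + 4 in binary powers of 2.
So 5^1348 ≡ 909 · 644 · 1335 · 625 ≡ 54 (mod 1349).
Since 54 ≠ 1, base 5 is a Fermat witness: 1349 is composite.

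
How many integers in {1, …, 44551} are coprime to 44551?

Factor: 44551 = 13 · 23 · 149.
φ(44551) = (13−1) · (23−1) · (149−1) = 12 · 22 · 148 = 39072.

39072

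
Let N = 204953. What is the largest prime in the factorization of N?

204953 = 7 · 29279
29279 = 19 · 1541
1541 = 23 · 67
67 is prime.
So 204953 = 7 · 19 · 23 · 67; the largest prime factor is 67.

67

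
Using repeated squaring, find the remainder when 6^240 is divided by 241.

6^1 ≡ 6 (mod 241)
6^2 ≡ 6^2 = 36 ≡ 36 (mod 241)
6^4 ≡ 36^2 = 1296 ≡ 91 (mod 241)
6^8 ≡ 91^2 = 8281 ≡ 87 (mod 241)
6^16 ≡ 87^2 = 7569 ≡ 98 (mod 241)
6^32 ≡ 98^2 = 9604 ≡ 205 (mod 241)
6^64 ≡ 205^2 = 42025 ≡ 91 (mod 241)
6^128 ≡ 91^2 = 8281 ≡ 87 (mod 241)
240 = 128 + 64 + 32 + 16 in binary powers of 2.
So 6^240 ≡ 87 · 91 · 205 · 98 ≡ 1 (mod 241).
Since the result is 1, base 6 gives no evidence that 241 is composite.

1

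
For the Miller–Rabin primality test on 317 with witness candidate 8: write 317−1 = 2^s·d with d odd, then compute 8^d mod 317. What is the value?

114

317 − 1 = 316 = 2^2 · 79, so d = 79.
8^1 ≡ 8 (mod 317)
8^2 ≡ 8^2 = 64 ≡ 64 (mod 317)
8^4 ≡ 64^2 = 4096 ≡ 292 (mod 317)
8^8 ≡ 292^2 = 85264 ≡ 308 (mod 317)
8^16 ≡ 308^2 = 94864 ≡ 81 (mod 317)
8^32 ≡ 81^2 = 6561 ≡ 221 (mod 317)
8^64 ≡ 221^2 = 48841 ≡ 23 (mod 317)
79 = 64 + 8 + 4 + 2 + 1 in binary powers of 2.
So 8^79 ≡ 23 · 308 · 292 · 64 · 8 ≡ 114 (mod 317).
Squaring chain: 114 → 316; reaches −1, so base 8 does not prove 317 composite.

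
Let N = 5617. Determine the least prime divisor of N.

5617 is odd.
Digit sum 19, not divisible by 3.
Ends in 7: not divisible by 5.
7: 5617 = 7·802 + 3
11: 5617 = 11·510 + 7
13: 5617 = 13·432 + 1
17: 5617 = 17·330 + 7
19: 5617 = 19·295 + 12
23: 5617 = 23·244 + 5
29: 5617 = 29·193 + 20
31: 5617 = 31·181 + 6
37: 5617 = 37·151 + 30
41: 5617 = 41·137

41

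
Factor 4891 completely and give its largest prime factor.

4891 = 67 · 73
73 is prime.
So 4891 = 67 · 73; the largest prime factor is 73.

73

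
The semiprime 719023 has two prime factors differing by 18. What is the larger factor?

857

Since p = q + 18, we have 719023 = q(q + 18), so q² + 18q − 719023 = 0.
Discriminant: 18² + 4·719023 = 324 + 2876092 = 2876416; √2876416 = 1696.
q = (−18 + 1696)/2 = 839, and p = q + 18 = 857.
Check: 839 · 857 = 719023.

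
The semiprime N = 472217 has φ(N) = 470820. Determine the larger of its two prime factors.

φ(n) = (p−1)(q−1) = n − (p+q) + 1, so p + q = 472217 − 470820 + 1 = 1398.
p and q are the roots of t² − 1398t + 472217 = 0.
Discriminant: 1398² − 4·472217 = 1954404 − 1888868 = 65536; √65536 = 256.
q = (1398 − 256)/2 = 571, p = (1398 + 256)/2 = 827.
Check: 571 · 827 = 472217.

827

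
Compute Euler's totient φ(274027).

249312

Factor: 274027 = 13 · 107 · 197.
φ(274027) = (13−1) · (107−1) · (197−1) = 12 · 106 · 196 = 249312.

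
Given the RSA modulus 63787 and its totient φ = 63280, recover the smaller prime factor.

227

φ(n) = (p−1)(q−1) = n − (p+q) + 1, so p + q = 63787 − 63280 + 1 = 508.
p and q are the roots of t² − 508t + 63787 = 0.
Discriminant: 508² − 4·63787 = 258064 − 255148 = 2916; √2916 = 54.
q = (508 − 54)/2 = 227, p = (508 + 54)/2 = 281.
Check: 227 · 281 = 63787.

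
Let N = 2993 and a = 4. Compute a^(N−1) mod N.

4^1 ≡ 4 (mod 2993)
4^2 ≡ 4^2 = 16 ≡ 16 (mod 2993)
4^4 ≡ 16^2 = 256 ≡ 256 (mod 2993)
4^8 ≡ 256^2 = 65536 ≡ 2683 (mod 2993)
4^16 ≡ 2683^2 = 7198489 ≡ 324 (mod 2993)
4^32 ≡ 324^2 = 104976 ≡ 221 (mod 2993)
4^64 ≡ 221^2 = 48841 ≡ 953 (mod 2993)
4^128 ≡ 953^2 = 908209 ≡ 1330 (mod 2993)
4^256 ≡ 1330^2 = 1768900 ≡ 37 (mod 2993)
4^512 ≡ 37^2 = 1369 ≡ 1369 (mod 2993)
4^1024 ≡ 1369^2 = 1874161 ≡ 543 (mod 2993)
4^2048 ≡ 543^2 = 294849 ≡ 1535 (mod 2993)
2992 = 2048 + 512 + 256 + 128 + 32 + 16 in binary powers of 2.
So 4^2992 ≡ 1535 · 1369 · 37 · 1330 · 221 · 324 ≡ 1205 (mod 2993).
Since 1205 ≠ 1, base 4 is a Fermat witness: 2993 is composite.

1205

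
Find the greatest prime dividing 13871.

13871 = 11 · 1261
1261 = 13 · 97
97 is prime.
So 13871 = 11 · 13 · 97; the largest prime factor is 97.

97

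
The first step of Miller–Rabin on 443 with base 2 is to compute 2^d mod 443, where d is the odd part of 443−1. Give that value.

443 − 1 = 442 = 2^1 · 221, so d = 221.
2^1 ≡ 2 (mod 443)
2^2 ≡ 2^2 = 4 ≡ 4 (mod 443)
2^4 ≡ 4^2 = 16 ≡ 16 (mod 443)
2^8 ≡ 16^2 = 256 ≡ 256 (mod 443)
2^16 ≡ 256^2 = 65536 ≡ 415 (mod 443)
2^32 ≡ 415^2 = 172225 ≡ 341 (mod 443)
2^64 ≡ 341^2 = 116281 ≡ 215 (mod 443)
2^128 ≡ 215^2 = 46225 ≡ 153 (mod 443)
221 = 128 + 64 + 16 + 8 + 4 + 1 in binary powers of 2.
So 2^221 ≡ 153 · 215 · 415 · 256 · 16 · 2 ≡ 442 (mod 443).
Since 2^d ≡ 442 (mod 443), base 2 does not prove 443 composite.

442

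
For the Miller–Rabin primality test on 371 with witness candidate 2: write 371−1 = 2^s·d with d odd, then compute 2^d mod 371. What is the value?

371 − 1 = 370 = 2^1 · 185, so d = 185.
2^1 ≡ 2 (mod 371)
2^2 ≡ 2^2 = 4 ≡ 4 (mod 371)
2^4 ≡ 4^2 = 16 ≡ 16 (mod 371)
2^8 ≡ 16^2 = 256 ≡ 256 (mod 371)
2^16 ≡ 256^2 = 65536 ≡ 240 (mod 371)
2^32 ≡ 240^2 = 57600 ≡ 95 (mod 371)
2^64 ≡ 95^2 = 9025 ≡ 121 (mod 371)
2^128 ≡ 121^2 = 14641 ≡ 172 (mod 371)
185 = 128 + 32 + 16 + 8 + 1 in binary powers of 2.
So 2^185 ≡ 172 · 95 · 240 · 256 · 2 ≡ 151 (mod 371).
Squaring chain: 151; never reaches −1, so base 2 is a Miller–Rabin witness that 371 is composite.

151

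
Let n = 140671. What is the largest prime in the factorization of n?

73

140671 = 41 · 3431
3431 = 47 · 73
73 is prime.
So 140671 = 41 · 47 · 73; the largest prime factor is 73.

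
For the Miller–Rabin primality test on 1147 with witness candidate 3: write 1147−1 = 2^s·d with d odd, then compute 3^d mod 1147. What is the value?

492

1147 − 1 = 1146 = 2^1 · 573, so d = 573.
3^1 ≡ 3 (mod 1147)
3^2 ≡ 3^2 = 9 ≡ 9 (mod 1147)
3^4 ≡ 9^2 = 81 ≡ 81 (mod 1147)
3^8 ≡ 81^2 = 6561 ≡ 826 (mod 1147)
3^16 ≡ 826^2 = 682276 ≡ 958 (mod 1147)
3^32 ≡ 958^2 = 917764 ≡ 164 (mod 1147)
3^64 ≡ 164^2 = 26896 ≡ 515 (mod 1147)
3^128 ≡ 515^2 = 265225 ≡ 268 (mod 1147)
3^256 ≡ 268^2 = 71824 ≡ 710 (mod 1147)
3^512 ≡ 710^2 = 504100 ≡ 567 (mod 1147)
573 = 512 + 32 + 16 + 8 + 4 + 1 in binary powers of 2.
So 3^573 ≡ 567 · 164 · 958 · 826 · 81 · 3 ≡ 492 (mod 1147).
Squaring chain: 492; never reaches −1, so base 3 is a Miller–Rabin witness that 1147 is composite.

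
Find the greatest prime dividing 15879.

79

15879 = 3 · 5293
5293 = 67 · 79
79 is prime.
So 15879 = 3 · 67 · 79; the largest prime factor is 79.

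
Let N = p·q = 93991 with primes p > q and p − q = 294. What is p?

487

Since p = q + 294, we have 93991 = q(q + 294), so q² + 294q − 93991 = 0.
Discriminant: 294² + 4·93991 = 86436 + 375964 = 462400; √462400 = 680.
q = (−294 + 680)/2 = 193, and p = q + 294 = 487.
Check: 193 · 487 = 93991.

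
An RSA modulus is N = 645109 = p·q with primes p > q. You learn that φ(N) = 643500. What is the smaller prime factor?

751

φ(n) = (p−1)(q−1) = n − (p+q) + 1, so p + q = 645109 − 643500 + 1 = 1610.
p and q are the roots of t² − 1610t + 645109 = 0.
Discriminant: 1610² − 4·645109 = 2592100 − 2580436 = 11664; √11664 = 108.
q = (1610 − 108)/2 = 751, p = (1610 + 108)/2 = 859.
Check: 751 · 859 = 645109.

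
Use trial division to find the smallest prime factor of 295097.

295097 is odd.
Digit sum 32, not divisible by 3.
Ends in 7: not divisible by 5.
7: 295097 = 7·42156 + 5
11: 295097 = 11·26827

11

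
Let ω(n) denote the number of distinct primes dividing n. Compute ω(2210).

4

2210 = 2 · 1105
1105 = 5 · 221
221 = 13 · 17
2210 = 2 · 5 · 13 · 17, which has 4 distinct prime factors.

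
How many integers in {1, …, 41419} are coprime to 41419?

34560

Factor: 41419 = 7 · 61 · 97.
φ(41419) = (7−1) · (61−1) · (97−1) = 6 · 60 · 96 = 34560.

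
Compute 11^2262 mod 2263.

11^1 ≡ 11 (mod 2263)
11^2 ≡ 11^2 = 121 ≡ 121 (mod 2263)
11^4 ≡ 121^2 = 14641 ≡ 1063 (mod 2263)
11^8 ≡ 1063^2 = 1129969 ≡ 732 (mod 2263)
11^16 ≡ 732^2 = 535824 ≡ 1756 (mod 2263)
11^32 ≡ 1756^2 = 3083536 ≡ 1330 (mod 2263)
11^64 ≡ 1330^2 = 1768900 ≡ 1497 (mod 2263)
11^128 ≡ 1497^2 = 2241009 ≡ 639 (mod 2263)
11^256 ≡ 639^2 = 408321 ≡ 981 (mod 2263)
11^512 ≡ 981^2 = 962361 ≡ 586 (mod 2263)
11^1024 ≡ 586^2 = 343396 ≡ 1683 (mod 2263)
11^2048 ≡ 1683^2 = 2832489 ≡ 1476 (mod 2263)
2262 = 2048 + 128 + 64 + 16 + 4 + 2 in binary powers of 2.
So 11^2262 ≡ 1476 · 639 · 1497 · 1756 · 1063 · 121 ≡ 2093 (mod 2263).
Since 2093 ≠ 1, base 11 is a Fermat witness: 2263 is composite.

2093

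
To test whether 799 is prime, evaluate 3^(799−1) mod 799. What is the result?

3^1 ≡ 3 (mod 799)
3^2 ≡ 3^2 = 9 ≡ 9 (mod 799)
3^4 ≡ 9^2 = 81 ≡ 81 (mod 799)
3^8 ≡ 81^2 = 6561 ≡ 169 (mod 799)
3^16 ≡ 169^2 = 28561 ≡ 596 (mod 799)
3^32 ≡ 596^2 = 355216 ≡ 460 (mod 799)
3^64 ≡ 460^2 = 211600 ≡ 664 (mod 799)
3^128 ≡ 664^2 = 440896 ≡ 647 (mod 799)
3^256 ≡ 647^2 = 418609 ≡ 732 (mod 799)
3^512 ≡ 732^2 = 535824 ≡ 494 (mod 799)
798 = 512 + 256 + 16 + 8 + 4 + 2 in binary powers of 2.
So 3^798 ≡ 494 · 732 · 596 · 169 · 81 · 9 ≡ 784 (mod 799).
Since 784 ≠ 1, base 3 is a Fermat witness: 799 is composite.

784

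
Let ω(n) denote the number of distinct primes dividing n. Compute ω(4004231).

4004231 = 7^2 · 81719
81719 = 11 · 7429
7429 = 17 · 437
437 = 19 · 23
4004231 = 7^2 · 11 · 17 · 19 · 23, which has 5 distinct prime factors.

5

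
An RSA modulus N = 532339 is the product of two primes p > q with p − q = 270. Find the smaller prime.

607

Since p = q + 270, we have 532339 = q(q + 270), so q² + 270q − 532339 = 0.
Discriminant: 270² + 4·532339 = 72900 + 2129356 = 2202256; √2202256 = 1484.
q = (−270 + 1484)/2 = 607, and p = q + 270 = 877.
Check: 607 · 877 = 532339.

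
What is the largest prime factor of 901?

53

901 = 17 · 53
53 is prime.
So 901 = 17 · 53; the largest prime factor is 53.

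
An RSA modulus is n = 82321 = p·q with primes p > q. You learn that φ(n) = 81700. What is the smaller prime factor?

φ(n) = (p−1)(q−1) = n − (p+q) + 1, so p + q = 82321 − 81700 + 1 = 622.
p and q are the roots of t² − 622t + 82321 = 0.
Discriminant: 622² − 4·82321 = 386884 − 329284 = 57600; √57600 = 240.
q = (622 − 240)/2 = 191, p = (622 + 240)/2 = 431.
Check: 191 · 431 = 82321.

191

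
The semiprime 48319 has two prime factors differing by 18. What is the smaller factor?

Since p = q + 18, we have 48319 = q(q + 18), so q² + 18q − 48319 = 0.
Discriminant: 18² + 4·48319 = 324 + 193276 = 193600; √193600 = 440.
q = (−18 + 440)/2 = 211, and p = q + 18 = 229.
Check: 211 · 229 = 48319.

211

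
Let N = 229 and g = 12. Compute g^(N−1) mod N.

1

12^1 ≡ 12 (mod 229)
12^2 ≡ 12^2 = 144 ≡ 144 (mod 229)
12^4 ≡ 144^2 = 20736 ≡ 126 (mod 229)
12^8 ≡ 126^2 = 15876 ≡ 75 (mod 229)
12^16 ≡ 75^2 = 5625 ≡ 129 (mod 229)
12^32 ≡ 129^2 = 16641 ≡ 153 (mod 229)
12^64 ≡ 153^2 = 23409 ≡ 51 (mod 229)
12^128 ≡ 51^2 = 2601 ≡ 82 (mod 229)
228 = 128 + 64 + 32 + 4 in binary powers of 2.
So 12^228 ≡ 82 · 51 · 153 · 126 ≡ 1 (mod 229).
Since the result is 1, base 12 gives no evidence that 229 is composite.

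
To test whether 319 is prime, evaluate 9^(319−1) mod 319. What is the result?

9^1 ≡ 9 (mod 319)
9^2 ≡ 9^2 = 81 ≡ 81 (mod 319)
9^4 ≡ 81^2 = 6561 ≡ 181 (mod 319)
9^8 ≡ 181^2 = 32761 ≡ 223 (mod 319)
9^16 ≡ 223^2 = 49729 ≡ 284 (mod 319)
9^32 ≡ 284^2 = 80656 ≡ 268 (mod 319)
9^64 ≡ 268^2 = 71824 ≡ 49 (mod 319)
9^128 ≡ 49^2 = 2401 ≡ 168 (mod 319)
9^256 ≡ 168^2 = 28224 ≡ 152 (mod 319)
318 = 256 + 32 + 16 + 8 + 4 + 2 in binary powers of 2.
So 9^318 ≡ 152 · 268 · 284 · 223 · 181 · 81 ≡ 25 (mod 319).
Since 25 ≠ 1, base 9 is a Fermat witness: 319 is composite.

25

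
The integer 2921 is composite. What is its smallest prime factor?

2921 is odd.
Digit sum 14, not divisible by 3.
Ends in 1: not divisible by 5.
7: 2921 = 7·417 + 2
11: 2921 = 11·265 + 6
13: 2921 = 13·224 + 9
17: 2921 = 17·171 + 14
19: 2921 = 19·153 + 14
23: 2921 = 23·127

23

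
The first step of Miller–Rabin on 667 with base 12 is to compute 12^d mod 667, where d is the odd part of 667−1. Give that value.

667 − 1 = 666 = 2^1 · 333, so d = 333.
12^1 ≡ 12 (mod 667)
12^2 ≡ 12^2 = 144 ≡ 144 (mod 667)
12^4 ≡ 144^2 = 20736 ≡ 59 (mod 667)
12^8 ≡ 59^2 = 3481 ≡ 146 (mod 667)
12^16 ≡ 146^2 = 21316 ≡ 639 (mod 667)
12^32 ≡ 639^2 = 408321 ≡ 117 (mod 667)
12^64 ≡ 117^2 = 13689 ≡ 349 (mod 667)
12^128 ≡ 349^2 = 121801 ≡ 407 (mod 667)
12^256 ≡ 407^2 = 165649 ≡ 233 (mod 667)
333 = 256 + 64 + 8 + 4 + 1 in binary powers of 2.
So 12^333 ≡ 233 · 349 · 146 · 59 · 12 ≡ 302 (mod 667).
Squaring chain: 302; never reaches −1, so base 12 is a Miller–Rabin witness that 667 is composite.

302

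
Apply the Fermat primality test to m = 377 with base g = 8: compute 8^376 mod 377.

8^1 ≡ 8 (mod 377)
8^2 ≡ 8^2 = 64 ≡ 64 (mod 377)
8^4 ≡ 64^2 = 4096 ≡ 326 (mod 377)
8^8 ≡ 326^2 = 106276 ≡ 339 (mod 377)
8^16 ≡ 339^2 = 114921 ≡ 313 (mod 377)
8^32 ≡ 313^2 = 97969 ≡ 326 (mod 377)
8^64 ≡ 326^2 = 106276 ≡ 339 (mod 377)
8^128 ≡ 339^2 = 114921 ≡ 313 (mod 377)
8^256 ≡ 313^2 = 97969 ≡ 326 (mod 377)
376 = 256 + 64 + 32 + 16 + 8 in binary powers of 2.
So 8^376 ≡ 326 · 339 · 326 · 313 · 339 ≡ 53 (mod 377).
Since 53 ≠ 1, base 8 is a Fermat witness: 377 is composite.

53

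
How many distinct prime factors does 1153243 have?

1153243 = 7 · 164749
164749 = 13 · 12673
12673 = 19 · 667
667 = 23 · 29
1153243 = 7 · 13 · 19 · 23 · 29, which has 5 distinct prime factors.

5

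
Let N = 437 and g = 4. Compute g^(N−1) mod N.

123

4^1 ≡ 4 (mod 437)
4^2 ≡ 4^2 = 16 ≡ 16 (mod 437)
4^4 ≡ 16^2 = 256 ≡ 256 (mod 437)
4^8 ≡ 256^2 = 65536 ≡ 423 (mod 437)
4^16 ≡ 423^2 = 178929 ≡ 196 (mod 437)
4^32 ≡ 196^2 = 38416 ≡ 397 (mod 437)
4^64 ≡ 397^2 = 157609 ≡ 289 (mod 437)
4^128 ≡ 289^2 = 83521 ≡ 54 (mod 437)
4^256 ≡ 54^2 = 2916 ≡ 294 (mod 437)
436 = 256 + 128 + 32 + 16 + 4 in binary powers of 2.
So 4^436 ≡ 294 · 54 · 397 · 196 · 256 ≡ 123 (mod 437).
Since 123 ≠ 1, base 4 is a Fermat witness: 437 is composite.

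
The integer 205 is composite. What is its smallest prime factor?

205 is odd.
Digit sum 7, not divisible by 3.
Ends in 5: divisible by 5.

5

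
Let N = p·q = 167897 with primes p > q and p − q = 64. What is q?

379

Since p = q + 64, we have 167897 = q(q + 64), so q² + 64q − 167897 = 0.
Discriminant: 64² + 4·167897 = 4096 + 671588 = 675684; √675684 = 822.
q = (−64 + 822)/2 = 379, and p = q + 64 = 443.
Check: 379 · 443 = 167897.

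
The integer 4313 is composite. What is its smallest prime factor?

19

4313 is odd.
Digit sum 11, not divisible by 3.
Ends in 3: not divisible by 5.
7: 4313 = 7·616 + 1
11: 4313 = 11·392 + 1
13: 4313 = 13·331 + 10
17: 4313 = 17·253 + 12
19: 4313 = 19·227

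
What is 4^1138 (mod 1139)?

4^1 ≡ 4 (mod 1139)
4^2 ≡ 4^2 = 16 ≡ 16 (mod 1139)
4^4 ≡ 16^2 = 256 ≡ 256 (mod 1139)
4^8 ≡ 256^2 = 65536 ≡ 613 (mod 1139)
4^16 ≡ 613^2 = 375769 ≡ 1038 (mod 1139)
4^32 ≡ 1038^2 = 1077444 ≡ 1089 (mod 1139)
4^64 ≡ 1089^2 = 1185921 ≡ 222 (mod 1139)
4^128 ≡ 222^2 = 49284 ≡ 307 (mod 1139)
4^256 ≡ 307^2 = 94249 ≡ 851 (mod 1139)
4^512 ≡ 851^2 = 724201 ≡ 936 (mod 1139)
4^1024 ≡ 936^2 = 876096 ≡ 205 (mod 1139)
1138 = 1024 + 64 + 32 + 16 + 2 in binary powers of 2.
So 4^1138 ≡ 205 · 222 · 1089 · 1038 · 16 ≡ 33 (mod 1139).
Since 33 ≠ 1, base 4 is a Fermat witness: 1139 is composite.

33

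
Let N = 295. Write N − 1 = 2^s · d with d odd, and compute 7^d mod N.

295 − 1 = 294 = 2^1 · 147, so d = 147.
7^1 ≡ 7 (mod 295)
7^2 ≡ 7^2 = 49 ≡ 49 (mod 295)
7^4 ≡ 49^2 = 2401 ≡ 41 (mod 295)
7^8 ≡ 41^2 = 1681 ≡ 206 (mod 295)
7^16 ≡ 206^2 = 42436 ≡ 251 (mod 295)
7^32 ≡ 251^2 = 63001 ≡ 166 (mod 295)
7^64 ≡ 166^2 = 27556 ≡ 121 (mod 295)
7^128 ≡ 121^2 = 14641 ≡ 186 (mod 295)
147 = 128 + 16 + 2 + 1 in binary powers of 2.
So 7^147 ≡ 186 · 251 · 49 · 7 ≡ 108 (mod 295).
Squaring chain: 108; never reaches −1, so base 7 is a Miller–Rabin witness that 295 is composite.

108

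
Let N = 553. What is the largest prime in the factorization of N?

553 = 7 · 79
79 is prime.
So 553 = 7 · 79; the largest prime factor is 79.

79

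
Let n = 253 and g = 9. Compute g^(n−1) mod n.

9^1 ≡ 9 (mod 253)
9^2 ≡ 9^2 = 81 ≡ 81 (mod 253)
9^4 ≡ 81^2 = 6561 ≡ 236 (mod 253)
9^8 ≡ 236^2 = 55696 ≡ 36 (mod 253)
9^16 ≡ 36^2 = 1296 ≡ 31 (mod 253)
9^32 ≡ 31^2 = 961 ≡ 202 (mod 253)
9^64 ≡ 202^2 = 40804 ≡ 71 (mod 253)
9^128 ≡ 71^2 = 5041 ≡ 234 (mod 253)
252 = 128 + 64 + 32 + 16 + 8 + 4 in binary powers of 2.
So 9^252 ≡ 234 · 71 · 202 · 31 · 36 · 236 ≡ 202 (mod 253).
Since 202 ≠ 1, base 9 is a Fermat witness: 253 is composite.

202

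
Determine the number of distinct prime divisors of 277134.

277134 = 2 · 138567
138567 = 3 · 46189
46189 = 11 · 4199
4199 = 13 · 323
323 = 17 · 19
277134 = 2 · 3 · 11 · 13 · 17 · 19, which has 6 distinct prime factors.

6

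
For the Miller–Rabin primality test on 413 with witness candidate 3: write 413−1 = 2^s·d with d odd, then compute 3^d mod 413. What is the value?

413 − 1 = 412 = 2^2 · 103, so d = 103.
3^1 ≡ 3 (mod 413)
3^2 ≡ 3^2 = 9 ≡ 9 (mod 413)
3^4 ≡ 9^2 = 81 ≡ 81 (mod 413)
3^8 ≡ 81^2 = 6561 ≡ 366 (mod 413)
3^16 ≡ 366^2 = 133956 ≡ 144 (mod 413)
3^32 ≡ 144^2 = 20736 ≡ 86 (mod 413)
3^64 ≡ 86^2 = 7396 ≡ 375 (mod 413)
103 = 64 + 32 + 4 + 2 + 1 in binary powers of 2.
So 3^103 ≡ 375 · 86 · 81 · 9 · 3 ≡ 262 (mod 413).
Squaring chain: 262 → 86; never reaches −1, so base 3 is a Miller–Rabin witness that 413 is composite.

262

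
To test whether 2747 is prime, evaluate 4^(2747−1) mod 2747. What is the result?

4^1 ≡ 4 (mod 2747)
4^2 ≡ 4^2 = 16 ≡ 16 (mod 2747)
4^4 ≡ 16^2 = 256 ≡ 256 (mod 2747)
4^8 ≡ 256^2 = 65536 ≡ 2355 (mod 2747)
4^16 ≡ 2355^2 = 5546025 ≡ 2579 (mod 2747)
4^32 ≡ 2579^2 = 6651241 ≡ 754 (mod 2747)
4^64 ≡ 754^2 = 568516 ≡ 2634 (mod 2747)
4^128 ≡ 2634^2 = 6937956 ≡ 1781 (mod 2747)
4^256 ≡ 1781^2 = 3171961 ≡ 1923 (mod 2747)
4^512 ≡ 1923^2 = 3697929 ≡ 467 (mod 2747)
4^1024 ≡ 467^2 = 218089 ≡ 1076 (mod 2747)
4^2048 ≡ 1076^2 = 1157776 ≡ 1289 (mod 2747)
2746 = 2048 + 512 + 128 + 32 + 16 + 8 + 2 in binary powers of 2.
So 4^2746 ≡ 1289 · 467 · 1781 · 754 · 2579 · 2355 · 16 ≡ 2046 (mod 2747).
Since 2046 ≠ 1, base 4 is a Fermat witness: 2747 is composite.

2046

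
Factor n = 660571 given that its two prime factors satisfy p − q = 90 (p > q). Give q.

769

Since p = q + 90, we have 660571 = q(q + 90), so q² + 90q − 660571 = 0.
Discriminant: 90² + 4·660571 = 8100 + 2642284 = 2650384; √2650384 = 1628.
q = (−90 + 1628)/2 = 769, and p = q + 90 = 859.
Check: 769 · 859 = 660571.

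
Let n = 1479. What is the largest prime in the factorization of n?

1479 = 3 · 493
493 = 17 · 29
29 is prime.
So 1479 = 3 · 17 · 29; the largest prime factor is 29.

29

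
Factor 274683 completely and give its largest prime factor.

79

274683 = 3 · 91561
91561 = 19 · 4819
4819 = 61 · 79
79 is prime.
So 274683 = 3 · 19 · 61 · 79; the largest prime factor is 79.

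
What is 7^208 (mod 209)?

7^1 ≡ 7 (mod 209)
7^2 ≡ 7^2 = 49 ≡ 49 (mod 209)
7^4 ≡ 49^2 = 2401 ≡ 102 (mod 209)
7^8 ≡ 102^2 = 10404 ≡ 163 (mod 209)
7^16 ≡ 163^2 = 26569 ≡ 26 (mod 209)
7^32 ≡ 26^2 = 676 ≡ 49 (mod 209)
7^64 ≡ 49^2 = 2401 ≡ 102 (mod 209)
7^128 ≡ 102^2 = 10404 ≡ 163 (mod 209)
208 = 128 + 64 + 16 in binary powers of 2.
So 7^208 ≡ 163 · 102 · 26 ≡ 64 (mod 209).
Since 64 ≠ 1, base 7 is a Fermat witness: 209 is composite.

64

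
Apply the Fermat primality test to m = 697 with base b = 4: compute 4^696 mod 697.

324

4^1 ≡ 4 (mod 697)
4^2 ≡ 4^2 = 16 ≡ 16 (mod 697)
4^4 ≡ 16^2 = 256 ≡ 256 (mod 697)
4^8 ≡ 256^2 = 65536 ≡ 18 (mod 697)
4^16 ≡ 18^2 = 324 ≡ 324 (mod 697)
4^32 ≡ 324^2 = 104976 ≡ 426 (mod 697)
4^64 ≡ 426^2 = 181476 ≡ 256 (mod 697)
4^128 ≡ 256^2 = 65536 ≡ 18 (mod 697)
4^256 ≡ 18^2 = 324 ≡ 324 (mod 697)
4^512 ≡ 324^2 = 104976 ≡ 426 (mod 697)
696 = 512 + 128 + 32 + 16 + 8 in binary powers of 2.
So 4^696 ≡ 426 · 18 · 426 · 324 · 18 ≡ 324 (mod 697).
Since 324 ≠ 1, base 4 is a Fermat witness: 697 is composite.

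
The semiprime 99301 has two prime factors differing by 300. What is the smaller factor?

199

Since p = q + 300, we have 99301 = q(q + 300), so q² + 300q − 99301 = 0.
Discriminant: 300² + 4·99301 = 90000 + 397204 = 487204; √487204 = 698.
q = (−300 + 698)/2 = 199, and p = q + 300 = 499.
Check: 199 · 499 = 99301.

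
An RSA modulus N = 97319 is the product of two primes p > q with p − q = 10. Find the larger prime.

317

Since p = q + 10, we have 97319 = q(q + 10), so q² + 10q − 97319 = 0.
Discriminant: 10² + 4·97319 = 100 + 389276 = 389376; √389376 = 624.
q = (−10 + 624)/2 = 307, and p = q + 10 = 317.
Check: 307 · 317 = 97319.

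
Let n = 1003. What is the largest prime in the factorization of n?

59

1003 = 17 · 59
59 is prime.
So 1003 = 17 · 59; the largest prime factor is 59.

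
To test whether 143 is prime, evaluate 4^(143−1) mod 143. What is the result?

126

4^1 ≡ 4 (mod 143)
4^2 ≡ 4^2 = 16 ≡ 16 (mod 143)
4^4 ≡ 16^2 = 256 ≡ 113 (mod 143)
4^8 ≡ 113^2 = 12769 ≡ 42 (mod 143)
4^16 ≡ 42^2 = 1764 ≡ 48 (mod 143)
4^32 ≡ 48^2 = 2304 ≡ 16 (mod 143)
4^64 ≡ 16^2 = 256 ≡ 113 (mod 143)
4^128 ≡ 113^2 = 12769 ≡ 42 (mod 143)
142 = 128 + 8 + 4 + 2 in binary powers of 2.
So 4^142 ≡ 42 · 42 · 113 · 16 ≡ 126 (mod 143).
Since 126 ≠ 1, base 4 is a Fermat witness: 143 is composite.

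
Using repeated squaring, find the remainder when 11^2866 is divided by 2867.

11^1 ≡ 11 (mod 2867)
11^2 ≡ 11^2 = 121 ≡ 121 (mod 2867)
11^4 ≡ 121^2 = 14641 ≡ 306 (mod 2867)
11^8 ≡ 306^2 = 93636 ≡ 1892 (mod 2867)
11^16 ≡ 1892^2 = 3579664 ≡ 1648 (mod 2867)
11^32 ≡ 1648^2 = 2715904 ≡ 855 (mod 2867)
11^64 ≡ 855^2 = 731025 ≡ 2807 (mod 2867)
11^128 ≡ 2807^2 = 7879249 ≡ 733 (mod 2867)
11^256 ≡ 733^2 = 537289 ≡ 1160 (mod 2867)
11^512 ≡ 1160^2 = 1345600 ≡ 977 (mod 2867)
11^1024 ≡ 977^2 = 954529 ≡ 2685 (mod 2867)
11^2048 ≡ 2685^2 = 7209225 ≡ 1587 (mod 2867)
2866 = 2048 + 512 + 256 + 32 + 16 + 2 in binary powers of 2.
So 11^2866 ≡ 1587 · 977 · 1160 · 855 · 1648 · 121 ≡ 914 (mod 2867).
Since 914 ≠ 1, base 11 is a Fermat witness: 2867 is composite.

914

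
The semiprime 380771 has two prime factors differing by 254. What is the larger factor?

757

Since p = q + 254, we have 380771 = q(q + 254), so q² + 254q − 380771 = 0.
Discriminant: 254² + 4·380771 = 64516 + 1523084 = 1587600; √1587600 = 1260.
q = (−254 + 1260)/2 = 503, and p = q + 254 = 757.
Check: 503 · 757 = 380771.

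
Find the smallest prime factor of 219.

219 is odd.
Digit sum 12, divisible by 3.

3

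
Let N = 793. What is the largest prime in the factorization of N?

793 = 13 · 61
61 is prime.
So 793 = 13 · 61; the largest prime factor is 61.

61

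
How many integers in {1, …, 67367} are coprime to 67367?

61600

Factor: 67367 = 23 · 29 · 101.
φ(67367) = (23−1) · (29−1) · (101−1) = 22 · 28 · 100 = 61600.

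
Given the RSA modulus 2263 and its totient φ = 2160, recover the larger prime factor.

73

φ(n) = (p−1)(q−1) = n − (p+q) + 1, so p + q = 2263 − 2160 + 1 = 104.
p and q are the roots of t² − 104t + 2263 = 0.
Discriminant: 104² − 4·2263 = 10816 − 9052 = 1764; √1764 = 42.
q = (104 − 42)/2 = 31, p = (104 + 42)/2 = 73.
Check: 31 · 73 = 2263.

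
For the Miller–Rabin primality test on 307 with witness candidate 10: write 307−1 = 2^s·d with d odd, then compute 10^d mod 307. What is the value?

307 − 1 = 306 = 2^1 · 153, so d = 153.
10^1 ≡ 10 (mod 307)
10^2 ≡ 10^2 = 100 ≡ 100 (mod 307)
10^4 ≡ 100^2 = 10000 ≡ 176 (mod 307)
10^8 ≡ 176^2 = 30976 ≡ 276 (mod 307)
10^16 ≡ 276^2 = 76176 ≡ 40 (mod 307)
10^32 ≡ 40^2 = 1600 ≡ 65 (mod 307)
10^64 ≡ 65^2 = 4225 ≡ 234 (mod 307)
10^128 ≡ 234^2 = 54756 ≡ 110 (mod 307)
153 = 128 + 16 + 8 + 1 in binary powers of 2.
So 10^153 ≡ 110 · 40 · 276 · 10 ≡ 1 (mod 307).
Since 10^d ≡ 1 (mod 307), base 10 does not prove 307 composite.

1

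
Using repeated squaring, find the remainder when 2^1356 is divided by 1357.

997

2^1 ≡ 2 (mod 1357)
2^2 ≡ 2^2 = 4 ≡ 4 (mod 1357)
2^4 ≡ 4^2 = 16 ≡ 16 (mod 1357)
2^8 ≡ 16^2 = 256 ≡ 256 (mod 1357)
2^16 ≡ 256^2 = 65536 ≡ 400 (mod 1357)
2^32 ≡ 400^2 = 160000 ≡ 1231 (mod 1357)
2^64 ≡ 1231^2 = 1515361 ≡ 949 (mod 1357)
2^128 ≡ 949^2 = 900601 ≡ 910 (mod 1357)
2^256 ≡ 910^2 = 828100 ≡ 330 (mod 1357)
2^512 ≡ 330^2 = 108900 ≡ 340 (mod 1357)
2^1024 ≡ 340^2 = 115600 ≡ 255 (mod 1357)
1356 = 1024 + 256 + 64 + 8 + 4 in binary powers of 2.
So 2^1356 ≡ 255 · 330 · 949 · 256 · 16 ≡ 997 (mod 1357).
Since 997 ≠ 1, base 2 is a Fermat witness: 1357 is composite.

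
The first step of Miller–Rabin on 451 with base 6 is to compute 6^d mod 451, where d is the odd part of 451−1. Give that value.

219

451 − 1 = 450 = 2^1 · 225, so d = 225.
6^1 ≡ 6 (mod 451)
6^2 ≡ 6^2 = 36 ≡ 36 (mod 451)
6^4 ≡ 36^2 = 1296 ≡ 394 (mod 451)
6^8 ≡ 394^2 = 155236 ≡ 92 (mod 451)
6^16 ≡ 92^2 = 8464 ≡ 346 (mod 451)
6^32 ≡ 346^2 = 119716 ≡ 201 (mod 451)
6^64 ≡ 201^2 = 40401 ≡ 262 (mod 451)
6^128 ≡ 262^2 = 68644 ≡ 92 (mod 451)
225 = 128 + 64 + 32 + 1 in binary powers of 2.
So 6^225 ≡ 92 · 262 · 201 · 6 ≡ 219 (mod 451).
Squaring chain: 219; never reaches −1, so base 6 is a Miller–Rabin witness that 451 is composite.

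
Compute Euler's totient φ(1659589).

1609920

Factor: 1659589 = 53 · 173 · 181.
φ(1659589) = (53−1) · (173−1) · (181−1) = 52 · 172 · 180 = 1609920.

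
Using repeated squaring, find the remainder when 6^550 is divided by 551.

310

6^1 ≡ 6 (mod 551)
6^2 ≡ 6^2 = 36 ≡ 36 (mod 551)
6^4 ≡ 36^2 = 1296 ≡ 194 (mod 551)
6^8 ≡ 194^2 = 37636 ≡ 168 (mod 551)
6^16 ≡ 168^2 = 28224 ≡ 123 (mod 551)
6^32 ≡ 123^2 = 15129 ≡ 252 (mod 551)
6^64 ≡ 252^2 = 63504 ≡ 139 (mod 551)
6^128 ≡ 139^2 = 19321 ≡ 36 (mod 551)
6^256 ≡ 36^2 = 1296 ≡ 194 (mod 551)
6^512 ≡ 194^2 = 37636 ≡ 168 (mod 551)
550 = 512 + 32 + 4 + 2 in binary powers of 2.
So 6^550 ≡ 168 · 252 · 194 · 36 ≡ 310 (mod 551).
Since 310 ≠ 1, base 6 is a Fermat witness: 551 is composite.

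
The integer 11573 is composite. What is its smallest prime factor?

71

11573 is odd.
Digit sum 17, not divisible by 3.
Ends in 3: not divisible by 5.
7: 11573 = 7·1653 + 2
11: 11573 = 11·1052 + 1
13: 11573 = 13·890 + 3
17: 11573 = 17·680 + 13
19: 11573 = 19·609 + 2
23: 11573 = 23·503 + 4
29: 11573 = 29·399 + 2
31: 11573 = 31·373 + 10
37: 11573 = 37·312 + 29
41: 11573 = 41·282 + 11
43: 11573 = 43·269 + 6
47: 11573 = 47·246 + 11
53: 11573 = 53·218 + 19
59: 11573 = 59·196 + 9
61: 11573 = 61·189 + 44
67: 11573 = 67·172 + 49
71: 11573 = 71·163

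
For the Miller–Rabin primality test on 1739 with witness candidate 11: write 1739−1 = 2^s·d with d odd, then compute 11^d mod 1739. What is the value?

1470

1739 − 1 = 1738 = 2^1 · 869, so d = 869.
11^1 ≡ 11 (mod 1739)
11^2 ≡ 11^2 = 121 ≡ 121 (mod 1739)
11^4 ≡ 121^2 = 14641 ≡ 729 (mod 1739)
11^8 ≡ 729^2 = 531441 ≡ 1046 (mod 1739)
11^16 ≡ 1046^2 = 1094116 ≡ 285 (mod 1739)
11^32 ≡ 285^2 = 81225 ≡ 1231 (mod 1739)
11^64 ≡ 1231^2 = 1515361 ≡ 692 (mod 1739)
11^128 ≡ 692^2 = 478864 ≡ 639 (mod 1739)
11^256 ≡ 639^2 = 408321 ≡ 1395 (mod 1739)
11^512 ≡ 1395^2 = 1946025 ≡ 84 (mod 1739)
869 = 512 + 256 + 64 + 32 + 4 + 1 in binary powers of 2.
So 11^869 ≡ 84 · 1395 · 692 · 1231 · 729 · 11 ≡ 1470 (mod 1739).
Squaring chain: 1470; never reaches −1, so base 11 is a Miller–Rabin witness that 1739 is composite.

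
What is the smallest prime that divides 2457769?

53

2457769 is odd.
Digit sum 40, not divisible by 3.
Ends in 9: not divisible by 5.
7: 2457769 = 7·351109 + 6
11: 2457769 = 11·223433 + 6
13: 2457769 = 13·189059 + 2
17: 2457769 = 17·144574 + 11
19: 2457769 = 19·129356 + 5
23: 2457769 = 23·106859 + 12
29: 2457769 = 29·84750 + 19
31: 2457769 = 31·79282 + 27
37: 2457769 = 37·66426 + 7
41: 2457769 = 41·59945 + 24
43: 2457769 = 43·57157 + 18
47: 2457769 = 47·52292 + 45
53: 2457769 = 53·46373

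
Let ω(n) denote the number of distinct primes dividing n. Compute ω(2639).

3

2639 = 7 · 377
377 = 13 · 29
2639 = 7 · 13 · 29, which has 3 distinct prime factors.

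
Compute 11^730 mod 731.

508

11^1 ≡ 11 (mod 731)
11^2 ≡ 11^2 = 121 ≡ 121 (mod 731)
11^4 ≡ 121^2 = 14641 ≡ 21 (mod 731)
11^8 ≡ 21^2 = 441 ≡ 441 (mod 731)
11^16 ≡ 441^2 = 194481 ≡ 35 (mod 731)
11^32 ≡ 35^2 = 1225 ≡ 494 (mod 731)
11^64 ≡ 494^2 = 244036 ≡ 613 (mod 731)
11^128 ≡ 613^2 = 375769 ≡ 35 (mod 731)
11^256 ≡ 35^2 = 1225 ≡ 494 (mod 731)
11^512 ≡ 494^2 = 244036 ≡ 613 (mod 731)
730 = 512 + 128 + 64 + 16 + 8 + 2 in binary powers of 2.
So 11^730 ≡ 613 · 35 · 613 · 35 · 441 · 121 ≡ 508 (mod 731).
Since 508 ≠ 1, base 11 is a Fermat witness: 731 is composite.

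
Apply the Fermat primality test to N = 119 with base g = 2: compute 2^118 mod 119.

2^1 ≡ 2 (mod 119)
2^2 ≡ 2^2 = 4 ≡ 4 (mod 119)
2^4 ≡ 4^2 = 16 ≡ 16 (mod 119)
2^8 ≡ 16^2 = 256 ≡ 18 (mod 119)
2^16 ≡ 18^2 = 324 ≡ 86 (mod 119)
2^32 ≡ 86^2 = 7396 ≡ 18 (mod 119)
2^64 ≡ 18^2 = 324 ≡ 86 (mod 119)
118 = 64 + 32 + 16 + 4 + 2 in binary powers of 2.
So 2^118 ≡ 86 · 18 · 86 · 16 · 4 ≡ 30 (mod 119).
Since 30 ≠ 1, base 2 is a Fermat witness: 119 is composite.

30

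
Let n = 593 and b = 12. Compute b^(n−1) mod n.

12^1 ≡ 12 (mod 593)
12^2 ≡ 12^2 = 144 ≡ 144 (mod 593)
12^4 ≡ 144^2 = 20736 ≡ 574 (mod 593)
12^8 ≡ 574^2 = 329476 ≡ 361 (mod 593)
12^16 ≡ 361^2 = 130321 ≡ 454 (mod 593)
12^32 ≡ 454^2 = 206116 ≡ 345 (mod 593)
12^64 ≡ 345^2 = 119025 ≡ 425 (mod 593)
12^128 ≡ 425^2 = 180625 ≡ 353 (mod 593)
12^256 ≡ 353^2 = 124609 ≡ 79 (mod 593)
12^512 ≡ 79^2 = 6241 ≡ 311 (mod 593)
592 = 512 + 64 + 16 in binary powers of 2.
So 12^592 ≡ 311 · 425 · 454 ≡ 1 (mod 593).
Since the result is 1, base 12 gives no evidence that 593 is composite.

1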